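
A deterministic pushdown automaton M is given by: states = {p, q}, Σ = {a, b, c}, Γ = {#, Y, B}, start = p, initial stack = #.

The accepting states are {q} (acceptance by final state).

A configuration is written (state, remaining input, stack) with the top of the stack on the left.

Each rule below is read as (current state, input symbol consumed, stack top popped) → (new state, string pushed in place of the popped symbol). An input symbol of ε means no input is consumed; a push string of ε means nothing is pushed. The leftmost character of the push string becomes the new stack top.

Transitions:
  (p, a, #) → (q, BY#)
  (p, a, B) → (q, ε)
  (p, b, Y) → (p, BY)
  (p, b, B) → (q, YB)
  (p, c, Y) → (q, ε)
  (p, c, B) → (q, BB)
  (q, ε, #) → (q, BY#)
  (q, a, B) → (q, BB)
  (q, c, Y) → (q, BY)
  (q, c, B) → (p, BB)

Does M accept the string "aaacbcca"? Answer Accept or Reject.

(p, aaacbcca, #)
  read a, top #: go to q, push BY# → (q, aacbcca, BY#)
  read a, top B: go to q, push BB → (q, acbcca, BBY#)
  read a, top B: go to q, push BB → (q, cbcca, BBBY#)
  read c, top B: go to p, push BB → (p, bcca, BBBBY#)
  read b, top B: go to q, push YB → (q, cca, YBBBBY#)
  read c, top Y: go to q, push BY → (q, ca, BYBBBBY#)
  read c, top B: go to p, push BB → (p, a, BBYBBBBY#)
  read a, top B: go to q, push ε → (q, ε, BYBBBBY#)
All input consumed; state q ∈ F.

Accept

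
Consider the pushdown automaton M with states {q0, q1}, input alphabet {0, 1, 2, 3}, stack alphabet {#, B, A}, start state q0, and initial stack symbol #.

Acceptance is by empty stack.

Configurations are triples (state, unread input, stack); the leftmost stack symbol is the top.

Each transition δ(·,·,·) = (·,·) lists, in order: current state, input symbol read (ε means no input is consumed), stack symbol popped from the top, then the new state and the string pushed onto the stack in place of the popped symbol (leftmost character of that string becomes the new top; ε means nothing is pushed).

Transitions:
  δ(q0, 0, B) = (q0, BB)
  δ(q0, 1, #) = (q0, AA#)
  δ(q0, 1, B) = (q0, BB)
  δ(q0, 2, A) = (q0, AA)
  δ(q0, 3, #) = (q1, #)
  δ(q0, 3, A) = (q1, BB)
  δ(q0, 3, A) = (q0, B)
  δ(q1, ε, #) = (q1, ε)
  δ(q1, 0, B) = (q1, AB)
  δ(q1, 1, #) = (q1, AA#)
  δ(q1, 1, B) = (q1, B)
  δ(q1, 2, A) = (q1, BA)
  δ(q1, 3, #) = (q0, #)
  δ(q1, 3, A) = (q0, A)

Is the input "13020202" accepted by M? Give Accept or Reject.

Reject

No computation consumes all input and empties the stack.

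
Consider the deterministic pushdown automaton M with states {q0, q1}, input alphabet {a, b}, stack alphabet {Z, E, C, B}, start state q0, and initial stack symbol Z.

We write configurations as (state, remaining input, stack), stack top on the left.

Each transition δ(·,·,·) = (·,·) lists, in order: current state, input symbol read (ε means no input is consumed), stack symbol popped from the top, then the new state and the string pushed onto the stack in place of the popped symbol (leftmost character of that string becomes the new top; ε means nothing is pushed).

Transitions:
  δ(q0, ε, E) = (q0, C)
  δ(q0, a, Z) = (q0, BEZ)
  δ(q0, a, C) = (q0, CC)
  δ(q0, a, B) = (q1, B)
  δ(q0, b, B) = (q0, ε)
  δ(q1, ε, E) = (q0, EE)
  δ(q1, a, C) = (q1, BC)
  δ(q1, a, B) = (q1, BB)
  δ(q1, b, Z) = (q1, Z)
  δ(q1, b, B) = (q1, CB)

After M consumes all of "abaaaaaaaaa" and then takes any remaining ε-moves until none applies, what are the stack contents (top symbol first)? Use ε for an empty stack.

(q0, abaaaaaaaaa, Z)
  read a, top Z: go to q0, push BEZ → (q0, baaaaaaaaa, BEZ)
  read b, top B: go to q0, push ε → (q0, aaaaaaaaa, EZ)
  ε-move, top E: go to q0, push C → (q0, aaaaaaaaa, CZ)
  read a, top C: go to q0, push CC → (q0, aaaaaaaa, CCZ)
  read a, top C: go to q0, push CC → (q0, aaaaaaa, CCCZ)
  read a, top C: go to q0, push CC → (q0, aaaaaa, CCCCZ)
  read a, top C: go to q0, push CC → (q0, aaaaa, CCCCCZ)
  read a, top C: go to q0, push CC → (q0, aaaa, CCCCCCZ)
  read a, top C: go to q0, push CC → (q0, aaa, CCCCCCCZ)
  read a, top C: go to q0, push CC → (q0, aa, CCCCCCCCZ)
  read a, top C: go to q0, push CC → (q0, a, CCCCCCCCCZ)
  read a, top C: go to q0, push CC → (q0, ε, CCCCCCCCCCZ)
All input consumed in state q0 with stack CCCCCCCCCCZ.

CCCCCCCCCCZ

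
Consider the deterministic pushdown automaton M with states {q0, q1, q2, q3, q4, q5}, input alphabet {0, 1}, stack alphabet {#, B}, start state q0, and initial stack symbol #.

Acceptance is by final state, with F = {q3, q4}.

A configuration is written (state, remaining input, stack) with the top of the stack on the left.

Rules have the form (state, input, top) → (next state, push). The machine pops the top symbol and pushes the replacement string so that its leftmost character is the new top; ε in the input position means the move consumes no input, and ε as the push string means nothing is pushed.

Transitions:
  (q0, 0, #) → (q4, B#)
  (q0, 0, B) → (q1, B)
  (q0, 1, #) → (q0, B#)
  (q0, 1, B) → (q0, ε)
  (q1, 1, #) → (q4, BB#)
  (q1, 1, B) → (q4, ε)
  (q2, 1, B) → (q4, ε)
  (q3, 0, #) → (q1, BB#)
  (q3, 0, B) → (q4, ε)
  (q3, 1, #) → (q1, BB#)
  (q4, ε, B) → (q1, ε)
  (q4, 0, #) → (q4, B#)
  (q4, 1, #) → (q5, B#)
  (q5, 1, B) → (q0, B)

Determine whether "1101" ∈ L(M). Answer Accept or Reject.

Accept

(q0, 1101, #) ⊢ (q0, 101, B#) ⊢ (q0, 01, #) ⊢ (q4, 1, B#) ⊢ (q1, 1, #) ⊢ (q4, ε, BB#)
All input consumed; state q4 ∈ F.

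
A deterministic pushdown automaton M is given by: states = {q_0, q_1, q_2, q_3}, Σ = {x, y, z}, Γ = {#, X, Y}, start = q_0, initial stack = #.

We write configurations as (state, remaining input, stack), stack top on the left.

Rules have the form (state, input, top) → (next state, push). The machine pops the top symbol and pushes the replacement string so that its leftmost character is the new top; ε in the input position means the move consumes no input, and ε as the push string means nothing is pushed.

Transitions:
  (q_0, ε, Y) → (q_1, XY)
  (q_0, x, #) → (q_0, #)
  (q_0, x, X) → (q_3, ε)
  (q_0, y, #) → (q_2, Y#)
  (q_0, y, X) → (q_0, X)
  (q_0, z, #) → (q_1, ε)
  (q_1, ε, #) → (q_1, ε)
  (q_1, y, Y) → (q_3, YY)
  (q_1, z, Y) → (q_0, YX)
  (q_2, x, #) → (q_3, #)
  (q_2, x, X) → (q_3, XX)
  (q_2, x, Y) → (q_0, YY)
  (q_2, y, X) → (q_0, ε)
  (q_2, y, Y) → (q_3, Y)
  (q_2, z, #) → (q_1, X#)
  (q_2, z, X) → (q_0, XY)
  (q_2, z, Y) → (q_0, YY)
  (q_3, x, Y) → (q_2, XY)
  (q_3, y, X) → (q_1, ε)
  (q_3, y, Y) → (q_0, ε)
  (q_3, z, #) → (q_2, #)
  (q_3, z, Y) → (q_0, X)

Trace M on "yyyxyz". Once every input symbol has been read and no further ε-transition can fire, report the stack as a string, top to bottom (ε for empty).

XYY#

(q_0, yyyxyz, #)
  read y, top #: go to q_2, push Y# → (q_2, yyxyz, Y#)
  read y, top Y: go to q_3, push Y → (q_3, yxyz, Y#)
  read y, top Y: go to q_0, push ε → (q_0, xyz, #)
  read x, top #: go to q_0, push # → (q_0, yz, #)
  read y, top #: go to q_2, push Y# → (q_2, z, Y#)
  read z, top Y: go to q_0, push YY → (q_0, ε, YY#)
  ε-move, top Y: go to q_1, push XY → (q_1, ε, XYY#)
All input consumed in state q_1 with stack XYY#.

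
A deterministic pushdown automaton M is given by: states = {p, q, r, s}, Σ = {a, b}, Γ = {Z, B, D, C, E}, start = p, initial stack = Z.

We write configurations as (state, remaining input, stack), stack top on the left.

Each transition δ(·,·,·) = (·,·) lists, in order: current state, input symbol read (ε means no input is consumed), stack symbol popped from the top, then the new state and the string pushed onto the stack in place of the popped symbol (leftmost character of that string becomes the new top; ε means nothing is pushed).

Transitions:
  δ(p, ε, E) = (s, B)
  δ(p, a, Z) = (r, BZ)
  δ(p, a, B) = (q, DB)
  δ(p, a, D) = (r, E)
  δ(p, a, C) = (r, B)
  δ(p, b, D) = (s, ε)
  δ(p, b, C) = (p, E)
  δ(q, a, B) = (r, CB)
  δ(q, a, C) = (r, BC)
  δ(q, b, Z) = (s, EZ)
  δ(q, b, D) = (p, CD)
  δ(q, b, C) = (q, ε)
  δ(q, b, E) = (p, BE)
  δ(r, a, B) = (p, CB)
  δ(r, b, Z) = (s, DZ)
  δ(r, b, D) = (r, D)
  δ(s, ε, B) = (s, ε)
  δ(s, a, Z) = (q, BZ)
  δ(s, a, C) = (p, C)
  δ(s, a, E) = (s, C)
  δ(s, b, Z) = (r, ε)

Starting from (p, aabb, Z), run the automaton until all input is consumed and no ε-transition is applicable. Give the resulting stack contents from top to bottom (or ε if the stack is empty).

(p, aabb, Z) ⊢ (r, abb, BZ) ⊢ (p, bb, CBZ) ⊢ (p, b, EBZ) ⊢ (s, b, BBZ) ⊢ (s, b, BZ) ⊢ (s, b, Z) ⊢ (r, ε, ε)
All input consumed in state r with stack ε.

ε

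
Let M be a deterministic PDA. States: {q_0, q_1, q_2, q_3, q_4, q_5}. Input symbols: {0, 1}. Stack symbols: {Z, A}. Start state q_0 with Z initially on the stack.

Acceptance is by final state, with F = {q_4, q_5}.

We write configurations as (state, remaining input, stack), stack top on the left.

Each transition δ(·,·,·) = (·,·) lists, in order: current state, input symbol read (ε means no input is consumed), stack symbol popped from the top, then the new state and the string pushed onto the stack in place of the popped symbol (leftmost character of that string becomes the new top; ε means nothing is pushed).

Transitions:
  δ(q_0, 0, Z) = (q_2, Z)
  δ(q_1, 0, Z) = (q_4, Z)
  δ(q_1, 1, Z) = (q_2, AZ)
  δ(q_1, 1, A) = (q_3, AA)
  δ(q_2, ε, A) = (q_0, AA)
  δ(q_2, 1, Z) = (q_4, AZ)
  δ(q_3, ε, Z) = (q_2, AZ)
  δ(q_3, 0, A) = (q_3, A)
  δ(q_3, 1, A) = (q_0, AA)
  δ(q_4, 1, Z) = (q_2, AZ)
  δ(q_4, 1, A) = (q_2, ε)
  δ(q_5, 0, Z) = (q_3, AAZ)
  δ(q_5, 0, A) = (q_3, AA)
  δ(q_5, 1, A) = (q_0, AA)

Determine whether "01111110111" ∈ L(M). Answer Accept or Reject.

(q_0, 01111110111, Z)
  read 0, top Z: go to q_2, push Z → (q_2, 1111110111, Z)
  read 1, top Z: go to q_4, push AZ → (q_4, 111110111, AZ)
  read 1, top A: go to q_2, push ε → (q_2, 11110111, Z)
  read 1, top Z: go to q_4, push AZ → (q_4, 1110111, AZ)
  read 1, top A: go to q_2, push ε → (q_2, 110111, Z)
  read 1, top Z: go to q_4, push AZ → (q_4, 10111, AZ)
  read 1, top A: go to q_2, push ε → (q_2, 0111, Z)
No transition applies at (q_2, 0111, Z); input not fully consumed.

Reject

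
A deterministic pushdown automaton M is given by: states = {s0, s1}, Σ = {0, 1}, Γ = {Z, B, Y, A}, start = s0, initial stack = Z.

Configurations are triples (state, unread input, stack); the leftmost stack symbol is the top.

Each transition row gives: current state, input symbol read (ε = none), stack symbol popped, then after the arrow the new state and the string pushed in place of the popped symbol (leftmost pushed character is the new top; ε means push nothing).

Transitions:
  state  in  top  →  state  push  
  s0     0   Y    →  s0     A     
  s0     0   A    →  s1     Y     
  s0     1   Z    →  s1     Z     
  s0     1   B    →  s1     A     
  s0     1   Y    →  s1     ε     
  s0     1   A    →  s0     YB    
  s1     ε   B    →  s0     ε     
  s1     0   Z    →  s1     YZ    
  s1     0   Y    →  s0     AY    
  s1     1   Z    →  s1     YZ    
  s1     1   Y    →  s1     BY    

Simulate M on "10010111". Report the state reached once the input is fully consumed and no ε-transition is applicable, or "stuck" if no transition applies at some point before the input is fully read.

s1

(s0, 10010111, Z)
  read 1, top Z: go to s1, push Z → (s1, 0010111, Z)
  read 0, top Z: go to s1, push YZ → (s1, 010111, YZ)
  read 0, top Y: go to s0, push AY → (s0, 10111, AYZ)
  read 1, top A: go to s0, push YB → (s0, 0111, YBYZ)
  read 0, top Y: go to s0, push A → (s0, 111, ABYZ)
  read 1, top A: go to s0, push YB → (s0, 11, YBBYZ)
  read 1, top Y: go to s1, push ε → (s1, 1, BBYZ)
  ε-move, top B: go to s0, push ε → (s0, 1, BYZ)
  read 1, top B: go to s1, push A → (s1, ε, AYZ)
All input consumed; M is in state s1.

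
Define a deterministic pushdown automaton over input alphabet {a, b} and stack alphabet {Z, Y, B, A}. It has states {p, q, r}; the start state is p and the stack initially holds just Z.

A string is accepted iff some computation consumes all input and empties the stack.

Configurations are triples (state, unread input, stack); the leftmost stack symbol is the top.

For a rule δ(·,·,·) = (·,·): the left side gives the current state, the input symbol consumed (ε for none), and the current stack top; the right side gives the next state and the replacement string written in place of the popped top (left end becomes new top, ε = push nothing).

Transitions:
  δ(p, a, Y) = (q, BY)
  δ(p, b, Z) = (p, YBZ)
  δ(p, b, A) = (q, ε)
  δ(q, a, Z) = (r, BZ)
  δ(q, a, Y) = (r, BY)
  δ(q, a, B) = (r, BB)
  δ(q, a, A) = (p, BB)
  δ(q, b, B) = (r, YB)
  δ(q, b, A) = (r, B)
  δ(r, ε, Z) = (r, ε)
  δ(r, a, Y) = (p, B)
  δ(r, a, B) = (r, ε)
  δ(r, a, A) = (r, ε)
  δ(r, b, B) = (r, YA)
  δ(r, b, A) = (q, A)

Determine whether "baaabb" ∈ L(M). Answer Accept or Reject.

Reject

(p, baaabb, Z)
  read b, top Z: go to p, push YBZ → (p, aaabb, YBZ)
  read a, top Y: go to q, push BY → (q, aabb, BYBZ)
  read a, top B: go to r, push BB → (r, abb, BBYBZ)
  read a, top B: go to r, push ε → (r, bb, BYBZ)
  read b, top B: go to r, push YA → (r, b, YAYBZ)
No transition applies at (r, b, YAYBZ); input not fully consumed.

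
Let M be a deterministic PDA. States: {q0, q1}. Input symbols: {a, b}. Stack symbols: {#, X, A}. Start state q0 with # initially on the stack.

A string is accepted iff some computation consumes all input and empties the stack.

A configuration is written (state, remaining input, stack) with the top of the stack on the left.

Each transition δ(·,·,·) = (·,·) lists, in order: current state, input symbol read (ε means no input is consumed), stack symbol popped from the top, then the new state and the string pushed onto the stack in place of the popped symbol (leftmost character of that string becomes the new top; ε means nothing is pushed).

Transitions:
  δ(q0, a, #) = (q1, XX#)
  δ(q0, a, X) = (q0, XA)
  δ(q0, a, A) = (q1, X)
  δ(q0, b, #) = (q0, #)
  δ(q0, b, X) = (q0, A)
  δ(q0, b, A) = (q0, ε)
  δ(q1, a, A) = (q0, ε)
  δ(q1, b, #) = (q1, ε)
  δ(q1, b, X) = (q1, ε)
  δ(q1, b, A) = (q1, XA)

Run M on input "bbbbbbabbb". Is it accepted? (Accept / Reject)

(q0, bbbbbbabbb, #)
  read b, top #: go to q0, push # → (q0, bbbbbabbb, #)
  read b, top #: go to q0, push # → (q0, bbbbabbb, #)
  read b, top #: go to q0, push # → (q0, bbbabbb, #)
  read b, top #: go to q0, push # → (q0, bbabbb, #)
  read b, top #: go to q0, push # → (q0, babbb, #)
  read b, top #: go to q0, push # → (q0, abbb, #)
  read a, top #: go to q1, push XX# → (q1, bbb, XX#)
  read b, top X: go to q1, push ε → (q1, bb, X#)
  read b, top X: go to q1, push ε → (q1, b, #)
  read b, top #: go to q1, push ε → (q1, ε, ε)
All input consumed and the stack is empty.

Accept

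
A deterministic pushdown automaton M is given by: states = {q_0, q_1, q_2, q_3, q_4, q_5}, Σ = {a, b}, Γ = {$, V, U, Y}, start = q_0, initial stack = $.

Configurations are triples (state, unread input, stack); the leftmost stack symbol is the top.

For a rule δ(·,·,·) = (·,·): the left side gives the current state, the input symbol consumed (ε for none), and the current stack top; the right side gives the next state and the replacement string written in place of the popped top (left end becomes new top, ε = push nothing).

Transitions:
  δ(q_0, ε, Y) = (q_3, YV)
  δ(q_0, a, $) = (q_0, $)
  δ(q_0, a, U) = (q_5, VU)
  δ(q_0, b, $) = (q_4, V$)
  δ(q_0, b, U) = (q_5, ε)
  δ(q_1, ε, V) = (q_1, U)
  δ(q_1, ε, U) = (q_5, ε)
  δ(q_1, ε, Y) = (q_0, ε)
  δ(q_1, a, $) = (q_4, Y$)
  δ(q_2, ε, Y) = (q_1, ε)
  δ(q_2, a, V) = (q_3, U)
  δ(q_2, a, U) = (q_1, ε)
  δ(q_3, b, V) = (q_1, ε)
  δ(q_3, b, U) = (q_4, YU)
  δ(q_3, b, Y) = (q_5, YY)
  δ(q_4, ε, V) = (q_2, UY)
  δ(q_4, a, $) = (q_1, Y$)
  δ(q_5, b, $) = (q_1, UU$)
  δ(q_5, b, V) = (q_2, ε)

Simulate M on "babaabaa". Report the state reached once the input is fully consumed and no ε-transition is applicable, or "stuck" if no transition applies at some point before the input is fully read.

q_0

(q_0, babaabaa, $)
  read b, top $: go to q_4, push V$ → (q_4, abaabaa, V$)
  ε-move, top V: go to q_2, push UY → (q_2, abaabaa, UY$)
  read a, top U: go to q_1, push ε → (q_1, baabaa, Y$)
  ε-move, top Y: go to q_0, push ε → (q_0, baabaa, $)
  read b, top $: go to q_4, push V$ → (q_4, aabaa, V$)
  ε-move, top V: go to q_2, push UY → (q_2, aabaa, UY$)
  read a, top U: go to q_1, push ε → (q_1, abaa, Y$)
  ε-move, top Y: go to q_0, push ε → (q_0, abaa, $)
  read a, top $: go to q_0, push $ → (q_0, baa, $)
  read b, top $: go to q_4, push V$ → (q_4, aa, V$)
  ε-move, top V: go to q_2, push UY → (q_2, aa, UY$)
  read a, top U: go to q_1, push ε → (q_1, a, Y$)
  ε-move, top Y: go to q_0, push ε → (q_0, a, $)
  read a, top $: go to q_0, push $ → (q_0, ε, $)
All input consumed; M is in state q_0.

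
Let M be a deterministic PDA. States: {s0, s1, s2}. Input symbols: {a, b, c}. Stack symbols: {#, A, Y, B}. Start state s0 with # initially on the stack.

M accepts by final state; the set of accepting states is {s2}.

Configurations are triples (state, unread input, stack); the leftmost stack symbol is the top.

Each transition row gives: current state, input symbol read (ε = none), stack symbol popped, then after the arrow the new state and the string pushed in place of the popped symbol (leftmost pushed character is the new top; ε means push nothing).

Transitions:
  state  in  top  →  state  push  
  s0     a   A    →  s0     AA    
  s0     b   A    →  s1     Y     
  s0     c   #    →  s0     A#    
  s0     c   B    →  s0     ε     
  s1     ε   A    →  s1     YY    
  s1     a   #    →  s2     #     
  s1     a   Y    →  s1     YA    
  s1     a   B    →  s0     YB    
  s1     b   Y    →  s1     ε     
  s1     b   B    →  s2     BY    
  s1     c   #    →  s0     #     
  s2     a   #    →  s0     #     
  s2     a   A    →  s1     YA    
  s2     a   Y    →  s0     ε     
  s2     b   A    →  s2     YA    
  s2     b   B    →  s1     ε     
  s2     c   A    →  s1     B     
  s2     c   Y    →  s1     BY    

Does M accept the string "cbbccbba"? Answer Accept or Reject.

Accept

(s0, cbbccbba, #)
  read c, top #: go to s0, push A# → (s0, bbccbba, A#)
  read b, top A: go to s1, push Y → (s1, bccbba, Y#)
  read b, top Y: go to s1, push ε → (s1, ccbba, #)
  read c, top #: go to s0, push # → (s0, cbba, #)
  read c, top #: go to s0, push A# → (s0, bba, A#)
  read b, top A: go to s1, push Y → (s1, ba, Y#)
  read b, top Y: go to s1, push ε → (s1, a, #)
  read a, top #: go to s2, push # → (s2, ε, #)
All input consumed; state s2 ∈ F.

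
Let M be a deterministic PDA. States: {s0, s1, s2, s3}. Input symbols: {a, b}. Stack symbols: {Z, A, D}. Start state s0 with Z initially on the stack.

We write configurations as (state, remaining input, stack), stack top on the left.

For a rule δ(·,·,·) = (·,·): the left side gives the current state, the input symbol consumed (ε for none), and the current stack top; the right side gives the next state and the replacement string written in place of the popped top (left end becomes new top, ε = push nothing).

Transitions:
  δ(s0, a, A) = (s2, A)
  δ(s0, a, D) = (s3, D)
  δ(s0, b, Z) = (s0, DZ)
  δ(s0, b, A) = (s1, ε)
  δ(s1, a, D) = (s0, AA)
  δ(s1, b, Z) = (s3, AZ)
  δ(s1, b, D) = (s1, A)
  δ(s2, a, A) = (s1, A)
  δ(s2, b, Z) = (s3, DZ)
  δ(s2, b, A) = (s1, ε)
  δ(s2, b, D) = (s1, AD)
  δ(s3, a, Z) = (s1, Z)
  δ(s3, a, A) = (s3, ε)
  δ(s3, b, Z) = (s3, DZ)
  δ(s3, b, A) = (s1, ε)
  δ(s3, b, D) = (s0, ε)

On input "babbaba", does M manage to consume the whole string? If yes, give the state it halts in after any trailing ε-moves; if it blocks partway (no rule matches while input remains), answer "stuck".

(s0, babbaba, Z)
  read b, top Z: go to s0, push DZ → (s0, abbaba, DZ)
  read a, top D: go to s3, push D → (s3, bbaba, DZ)
  read b, top D: go to s0, push ε → (s0, baba, Z)
  read b, top Z: go to s0, push DZ → (s0, aba, DZ)
  read a, top D: go to s3, push D → (s3, ba, DZ)
  read b, top D: go to s0, push ε → (s0, a, Z)
No transition for (s0, a, top Z); M blocks with input a remaining.

stuck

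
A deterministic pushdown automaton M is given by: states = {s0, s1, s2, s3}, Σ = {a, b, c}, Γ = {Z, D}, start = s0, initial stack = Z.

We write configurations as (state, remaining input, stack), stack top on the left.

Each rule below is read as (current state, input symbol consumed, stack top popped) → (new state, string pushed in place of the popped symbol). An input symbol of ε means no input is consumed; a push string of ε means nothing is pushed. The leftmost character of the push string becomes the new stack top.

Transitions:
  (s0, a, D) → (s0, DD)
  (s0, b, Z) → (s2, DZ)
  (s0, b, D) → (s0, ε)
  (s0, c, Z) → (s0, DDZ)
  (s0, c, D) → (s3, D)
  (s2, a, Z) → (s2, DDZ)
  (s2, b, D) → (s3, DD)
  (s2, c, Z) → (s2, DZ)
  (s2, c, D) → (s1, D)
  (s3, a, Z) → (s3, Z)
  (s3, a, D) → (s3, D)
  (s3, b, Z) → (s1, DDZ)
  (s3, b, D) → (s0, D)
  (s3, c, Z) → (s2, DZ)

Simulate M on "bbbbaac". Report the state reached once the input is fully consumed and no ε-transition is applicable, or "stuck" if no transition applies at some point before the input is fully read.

(s0, bbbbaac, Z) ⊢ (s2, bbbaac, DZ) ⊢ (s3, bbaac, DDZ) ⊢ (s0, baac, DDZ) ⊢ (s0, aac, DZ) ⊢ (s0, ac, DDZ) ⊢ (s0, c, DDDZ) ⊢ (s3, ε, DDDZ)
All input consumed; M is in state s3.

s3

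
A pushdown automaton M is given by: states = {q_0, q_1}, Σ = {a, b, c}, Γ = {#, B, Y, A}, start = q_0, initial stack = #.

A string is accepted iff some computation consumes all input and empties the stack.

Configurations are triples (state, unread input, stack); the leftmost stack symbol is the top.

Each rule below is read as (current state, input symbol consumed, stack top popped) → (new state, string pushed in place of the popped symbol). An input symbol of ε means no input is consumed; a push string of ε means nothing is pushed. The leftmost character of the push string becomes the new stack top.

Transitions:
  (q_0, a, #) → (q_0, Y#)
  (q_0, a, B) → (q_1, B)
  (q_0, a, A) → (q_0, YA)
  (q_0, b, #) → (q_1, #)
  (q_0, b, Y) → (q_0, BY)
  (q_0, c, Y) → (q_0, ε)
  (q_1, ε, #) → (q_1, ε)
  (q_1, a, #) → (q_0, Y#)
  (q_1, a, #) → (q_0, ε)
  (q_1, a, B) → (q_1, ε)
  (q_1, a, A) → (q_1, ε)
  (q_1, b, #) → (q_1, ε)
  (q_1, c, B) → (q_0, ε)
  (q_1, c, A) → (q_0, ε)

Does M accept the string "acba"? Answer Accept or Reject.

One accepting computation: (q_0, acba, #) ⊢ (q_0, cba, Y#) ⊢ (q_0, ba, #) ⊢ (q_1, a, #) ⊢ (q_0, ε, ε)
All input consumed and the stack is empty.

Accept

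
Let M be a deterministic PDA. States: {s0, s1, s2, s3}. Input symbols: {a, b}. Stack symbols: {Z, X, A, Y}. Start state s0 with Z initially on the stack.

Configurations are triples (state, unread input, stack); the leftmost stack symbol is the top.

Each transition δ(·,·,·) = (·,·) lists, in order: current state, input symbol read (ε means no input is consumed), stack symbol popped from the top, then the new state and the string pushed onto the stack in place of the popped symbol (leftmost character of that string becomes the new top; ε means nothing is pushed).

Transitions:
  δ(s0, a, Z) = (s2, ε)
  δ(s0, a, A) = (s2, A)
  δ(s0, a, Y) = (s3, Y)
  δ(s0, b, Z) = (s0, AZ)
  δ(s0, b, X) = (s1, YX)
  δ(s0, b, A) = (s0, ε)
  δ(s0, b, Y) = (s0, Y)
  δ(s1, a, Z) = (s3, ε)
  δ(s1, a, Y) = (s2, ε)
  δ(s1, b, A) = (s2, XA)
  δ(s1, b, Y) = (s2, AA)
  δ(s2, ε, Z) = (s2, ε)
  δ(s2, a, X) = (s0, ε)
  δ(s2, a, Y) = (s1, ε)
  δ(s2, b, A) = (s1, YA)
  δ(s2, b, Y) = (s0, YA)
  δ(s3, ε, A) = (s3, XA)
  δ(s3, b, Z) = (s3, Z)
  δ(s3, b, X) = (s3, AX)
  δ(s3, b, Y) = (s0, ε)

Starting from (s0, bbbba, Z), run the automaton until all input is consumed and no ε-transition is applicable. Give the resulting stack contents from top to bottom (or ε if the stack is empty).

(s0, bbbba, Z)
  read b, top Z: go to s0, push AZ → (s0, bbba, AZ)
  read b, top A: go to s0, push ε → (s0, bba, Z)
  read b, top Z: go to s0, push AZ → (s0, ba, AZ)
  read b, top A: go to s0, push ε → (s0, a, Z)
  read a, top Z: go to s2, push ε → (s2, ε, ε)
All input consumed in state s2 with stack ε.

ε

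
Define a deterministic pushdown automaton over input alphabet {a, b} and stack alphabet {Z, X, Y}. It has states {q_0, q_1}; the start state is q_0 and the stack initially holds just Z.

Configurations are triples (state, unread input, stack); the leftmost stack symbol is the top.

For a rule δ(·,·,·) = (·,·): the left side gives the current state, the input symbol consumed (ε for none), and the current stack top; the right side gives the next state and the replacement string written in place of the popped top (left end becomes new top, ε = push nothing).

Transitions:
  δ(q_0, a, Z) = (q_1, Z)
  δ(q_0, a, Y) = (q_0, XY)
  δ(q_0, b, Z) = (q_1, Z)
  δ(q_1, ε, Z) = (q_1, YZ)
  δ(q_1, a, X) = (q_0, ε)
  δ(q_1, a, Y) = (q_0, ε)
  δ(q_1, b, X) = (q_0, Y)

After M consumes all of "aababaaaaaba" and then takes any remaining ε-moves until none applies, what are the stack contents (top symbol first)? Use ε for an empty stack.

(q_0, aababaaaaaba, Z)
  read a, top Z: go to q_1, push Z → (q_1, ababaaaaaba, Z)
  ε-move, top Z: go to q_1, push YZ → (q_1, ababaaaaaba, YZ)
  read a, top Y: go to q_0, push ε → (q_0, babaaaaaba, Z)
  read b, top Z: go to q_1, push Z → (q_1, abaaaaaba, Z)
  ε-move, top Z: go to q_1, push YZ → (q_1, abaaaaaba, YZ)
  read a, top Y: go to q_0, push ε → (q_0, baaaaaba, Z)
  read b, top Z: go to q_1, push Z → (q_1, aaaaaba, Z)
  ε-move, top Z: go to q_1, push YZ → (q_1, aaaaaba, YZ)
  read a, top Y: go to q_0, push ε → (q_0, aaaaba, Z)
  read a, top Z: go to q_1, push Z → (q_1, aaaba, Z)
  ε-move, top Z: go to q_1, push YZ → (q_1, aaaba, YZ)
  read a, top Y: go to q_0, push ε → (q_0, aaba, Z)
  read a, top Z: go to q_1, push Z → (q_1, aba, Z)
  ε-move, top Z: go to q_1, push YZ → (q_1, aba, YZ)
  read a, top Y: go to q_0, push ε → (q_0, ba, Z)
  read b, top Z: go to q_1, push Z → (q_1, a, Z)
  ε-move, top Z: go to q_1, push YZ → (q_1, a, YZ)
  read a, top Y: go to q_0, push ε → (q_0, ε, Z)
All input consumed in state q_0 with stack Z.

Z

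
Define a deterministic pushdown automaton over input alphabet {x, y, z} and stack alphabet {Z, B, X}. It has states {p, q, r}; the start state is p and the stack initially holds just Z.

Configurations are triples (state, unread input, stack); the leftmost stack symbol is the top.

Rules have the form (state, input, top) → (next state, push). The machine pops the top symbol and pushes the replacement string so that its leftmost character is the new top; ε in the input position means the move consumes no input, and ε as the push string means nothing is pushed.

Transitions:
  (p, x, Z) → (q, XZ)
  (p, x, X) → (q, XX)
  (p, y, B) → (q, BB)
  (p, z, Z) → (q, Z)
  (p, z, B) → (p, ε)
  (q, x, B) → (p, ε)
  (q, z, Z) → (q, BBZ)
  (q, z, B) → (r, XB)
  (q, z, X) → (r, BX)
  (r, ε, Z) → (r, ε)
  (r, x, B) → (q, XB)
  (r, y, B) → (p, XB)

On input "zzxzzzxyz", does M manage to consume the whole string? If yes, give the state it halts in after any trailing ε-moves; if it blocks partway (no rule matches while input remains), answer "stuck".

(p, zzxzzzxyz, Z)
  read z, top Z: go to q, push Z → (q, zxzzzxyz, Z)
  read z, top Z: go to q, push BBZ → (q, xzzzxyz, BBZ)
  read x, top B: go to p, push ε → (p, zzzxyz, BZ)
  read z, top B: go to p, push ε → (p, zzxyz, Z)
  read z, top Z: go to q, push Z → (q, zxyz, Z)
  read z, top Z: go to q, push BBZ → (q, xyz, BBZ)
  read x, top B: go to p, push ε → (p, yz, BZ)
  read y, top B: go to q, push BB → (q, z, BBZ)
  read z, top B: go to r, push XB → (r, ε, XBBZ)
All input consumed; M is in state r.

r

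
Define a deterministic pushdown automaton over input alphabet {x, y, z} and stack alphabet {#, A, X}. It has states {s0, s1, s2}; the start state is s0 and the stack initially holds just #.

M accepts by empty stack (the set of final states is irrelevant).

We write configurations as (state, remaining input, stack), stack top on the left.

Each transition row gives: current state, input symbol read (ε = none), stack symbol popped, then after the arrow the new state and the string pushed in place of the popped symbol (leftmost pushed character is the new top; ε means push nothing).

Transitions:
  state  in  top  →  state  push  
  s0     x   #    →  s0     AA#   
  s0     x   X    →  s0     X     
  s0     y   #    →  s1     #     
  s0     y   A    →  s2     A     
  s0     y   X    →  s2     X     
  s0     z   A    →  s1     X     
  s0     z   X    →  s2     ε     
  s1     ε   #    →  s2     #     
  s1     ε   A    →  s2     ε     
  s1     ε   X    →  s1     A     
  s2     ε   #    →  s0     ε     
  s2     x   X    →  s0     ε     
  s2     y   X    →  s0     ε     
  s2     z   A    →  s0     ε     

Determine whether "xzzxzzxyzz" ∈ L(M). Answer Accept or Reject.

(s0, xzzxzzxyzz, #)
  read x, top #: go to s0, push AA# → (s0, zzxzzxyzz, AA#)
  read z, top A: go to s1, push X → (s1, zxzzxyzz, XA#)
  ε-move, top X: go to s1, push A → (s1, zxzzxyzz, AA#)
  ε-move, top A: go to s2, push ε → (s2, zxzzxyzz, A#)
  read z, top A: go to s0, push ε → (s0, xzzxyzz, #)
  read x, top #: go to s0, push AA# → (s0, zzxyzz, AA#)
  read z, top A: go to s1, push X → (s1, zxyzz, XA#)
  ε-move, top X: go to s1, push A → (s1, zxyzz, AA#)
  ε-move, top A: go to s2, push ε → (s2, zxyzz, A#)
  read z, top A: go to s0, push ε → (s0, xyzz, #)
  read x, top #: go to s0, push AA# → (s0, yzz, AA#)
  read y, top A: go to s2, push A → (s2, zz, AA#)
  read z, top A: go to s0, push ε → (s0, z, A#)
  read z, top A: go to s1, push X → (s1, ε, X#)
  ε-move, top X: go to s1, push A → (s1, ε, A#)
  ε-move, top A: go to s2, push ε → (s2, ε, #)
  ε-move, top #: go to s0, push ε → (s0, ε, ε)
All input consumed and the stack is empty.

Accept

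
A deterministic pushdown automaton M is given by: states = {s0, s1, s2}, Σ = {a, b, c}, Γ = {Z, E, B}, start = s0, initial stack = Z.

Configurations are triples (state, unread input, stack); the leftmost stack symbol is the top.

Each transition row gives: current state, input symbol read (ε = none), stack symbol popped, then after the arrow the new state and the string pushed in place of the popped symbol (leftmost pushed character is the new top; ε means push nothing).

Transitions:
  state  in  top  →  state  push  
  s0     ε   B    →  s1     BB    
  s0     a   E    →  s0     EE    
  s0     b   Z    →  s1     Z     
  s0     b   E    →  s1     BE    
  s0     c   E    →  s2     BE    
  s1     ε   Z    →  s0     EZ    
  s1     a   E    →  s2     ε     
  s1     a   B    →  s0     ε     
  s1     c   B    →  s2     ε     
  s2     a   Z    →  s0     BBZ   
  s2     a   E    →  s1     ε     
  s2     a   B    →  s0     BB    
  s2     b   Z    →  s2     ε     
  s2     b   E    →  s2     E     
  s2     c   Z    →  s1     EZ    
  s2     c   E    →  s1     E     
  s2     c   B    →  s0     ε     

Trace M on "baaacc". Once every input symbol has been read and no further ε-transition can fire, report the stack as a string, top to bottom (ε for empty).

EEEEZ

(s0, baaacc, Z) ⊢ (s1, aaacc, Z) ⊢ (s0, aaacc, EZ) ⊢ (s0, aacc, EEZ) ⊢ (s0, acc, EEEZ) ⊢ (s0, cc, EEEEZ) ⊢ (s2, c, BEEEEZ) ⊢ (s0, ε, EEEEZ)
All input consumed in state s0 with stack EEEEZ.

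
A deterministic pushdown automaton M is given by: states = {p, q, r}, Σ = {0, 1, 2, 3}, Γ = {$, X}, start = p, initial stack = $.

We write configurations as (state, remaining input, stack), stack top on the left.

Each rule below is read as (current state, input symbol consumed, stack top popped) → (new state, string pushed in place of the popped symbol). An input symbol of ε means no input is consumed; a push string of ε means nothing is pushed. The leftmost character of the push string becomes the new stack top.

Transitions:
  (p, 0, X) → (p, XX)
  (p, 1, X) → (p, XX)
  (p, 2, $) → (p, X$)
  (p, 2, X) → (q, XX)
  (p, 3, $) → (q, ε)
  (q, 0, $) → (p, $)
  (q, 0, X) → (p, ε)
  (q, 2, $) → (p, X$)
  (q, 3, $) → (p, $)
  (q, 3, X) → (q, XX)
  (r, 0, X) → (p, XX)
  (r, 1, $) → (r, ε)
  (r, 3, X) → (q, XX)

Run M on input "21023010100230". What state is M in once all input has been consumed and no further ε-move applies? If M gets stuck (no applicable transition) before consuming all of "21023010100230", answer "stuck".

(p, 21023010100230, $)
  read 2, top $: go to p, push X$ → (p, 1023010100230, X$)
  read 1, top X: go to p, push XX → (p, 023010100230, XX$)
  read 0, top X: go to p, push XX → (p, 23010100230, XXX$)
  read 2, top X: go to q, push XX → (q, 3010100230, XXXX$)
  read 3, top X: go to q, push XX → (q, 010100230, XXXXX$)
  read 0, top X: go to p, push ε → (p, 10100230, XXXX$)
  read 1, top X: go to p, push XX → (p, 0100230, XXXXX$)
  read 0, top X: go to p, push XX → (p, 100230, XXXXXX$)
  read 1, top X: go to p, push XX → (p, 00230, XXXXXXX$)
  read 0, top X: go to p, push XX → (p, 0230, XXXXXXXX$)
  read 0, top X: go to p, push XX → (p, 230, XXXXXXXXX$)
  read 2, top X: go to q, push XX → (q, 30, XXXXXXXXXX$)
  read 3, top X: go to q, push XX → (q, 0, XXXXXXXXXXX$)
  read 0, top X: go to p, push ε → (p, ε, XXXXXXXXXX$)
All input consumed; M is in state p.

p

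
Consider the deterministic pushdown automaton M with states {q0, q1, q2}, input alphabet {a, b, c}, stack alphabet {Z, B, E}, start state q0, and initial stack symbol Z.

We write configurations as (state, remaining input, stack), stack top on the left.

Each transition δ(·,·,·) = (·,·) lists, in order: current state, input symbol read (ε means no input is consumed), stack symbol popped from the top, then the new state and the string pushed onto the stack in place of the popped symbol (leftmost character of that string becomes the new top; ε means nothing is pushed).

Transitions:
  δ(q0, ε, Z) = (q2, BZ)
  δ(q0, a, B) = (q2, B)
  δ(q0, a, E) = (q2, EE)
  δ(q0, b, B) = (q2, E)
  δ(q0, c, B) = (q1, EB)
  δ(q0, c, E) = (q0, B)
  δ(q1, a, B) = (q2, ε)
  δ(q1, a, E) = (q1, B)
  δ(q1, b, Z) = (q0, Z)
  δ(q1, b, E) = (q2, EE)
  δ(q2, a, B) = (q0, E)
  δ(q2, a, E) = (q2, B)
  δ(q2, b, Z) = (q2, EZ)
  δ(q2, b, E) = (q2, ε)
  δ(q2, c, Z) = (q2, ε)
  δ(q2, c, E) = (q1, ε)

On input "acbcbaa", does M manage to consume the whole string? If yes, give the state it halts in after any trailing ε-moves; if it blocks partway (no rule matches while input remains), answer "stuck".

q2

(q0, acbcbaa, Z) ⊢ (q2, acbcbaa, BZ) ⊢ (q0, cbcbaa, EZ) ⊢ (q0, bcbaa, BZ) ⊢ (q2, cbaa, EZ) ⊢ (q1, baa, Z) ⊢ (q0, aa, Z) ⊢ (q2, aa, BZ) ⊢ (q0, a, EZ) ⊢ (q2, ε, EEZ)
All input consumed; M is in state q2.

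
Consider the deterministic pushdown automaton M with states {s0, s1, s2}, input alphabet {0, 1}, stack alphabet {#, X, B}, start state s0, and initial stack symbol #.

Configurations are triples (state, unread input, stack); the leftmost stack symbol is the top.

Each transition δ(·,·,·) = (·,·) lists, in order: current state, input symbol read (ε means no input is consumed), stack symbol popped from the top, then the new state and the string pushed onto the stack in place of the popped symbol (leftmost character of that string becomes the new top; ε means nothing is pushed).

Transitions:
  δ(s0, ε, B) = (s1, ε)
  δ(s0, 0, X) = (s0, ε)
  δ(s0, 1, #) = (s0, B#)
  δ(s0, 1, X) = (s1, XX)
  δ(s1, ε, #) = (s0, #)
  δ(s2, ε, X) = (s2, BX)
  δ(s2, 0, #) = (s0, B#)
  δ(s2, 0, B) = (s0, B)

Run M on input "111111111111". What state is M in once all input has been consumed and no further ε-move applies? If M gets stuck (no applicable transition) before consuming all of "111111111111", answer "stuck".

(s0, 111111111111, #)
  read 1, top #: go to s0, push B# → (s0, 11111111111, B#)
  ε-move, top B: go to s1, push ε → (s1, 11111111111, #)
  ε-move, top #: go to s0, push # → (s0, 11111111111, #)
  read 1, top #: go to s0, push B# → (s0, 1111111111, B#)
  ε-move, top B: go to s1, push ε → (s1, 1111111111, #)
  ε-move, top #: go to s0, push # → (s0, 1111111111, #)
  read 1, top #: go to s0, push B# → (s0, 111111111, B#)
  ε-move, top B: go to s1, push ε → (s1, 111111111, #)
  ε-move, top #: go to s0, push # → (s0, 111111111, #)
  read 1, top #: go to s0, push B# → (s0, 11111111, B#)
  ε-move, top B: go to s1, push ε → (s1, 11111111, #)
  ε-move, top #: go to s0, push # → (s0, 11111111, #)
  read 1, top #: go to s0, push B# → (s0, 1111111, B#)
  ε-move, top B: go to s1, push ε → (s1, 1111111, #)
  ε-move, top #: go to s0, push # → (s0, 1111111, #)
  read 1, top #: go to s0, push B# → (s0, 111111, B#)
  ε-move, top B: go to s1, push ε → (s1, 111111, #)
  ε-move, top #: go to s0, push # → (s0, 111111, #)
  read 1, top #: go to s0, push B# → (s0, 11111, B#)
  ε-move, top B: go to s1, push ε → (s1, 11111, #)
  ε-move, top #: go to s0, push # → (s0, 11111, #)
  read 1, top #: go to s0, push B# → (s0, 1111, B#)
  ε-move, top B: go to s1, push ε → (s1, 1111, #)
  ε-move, top #: go to s0, push # → (s0, 1111, #)
  read 1, top #: go to s0, push B# → (s0, 111, B#)
  ε-move, top B: go to s1, push ε → (s1, 111, #)
  ε-move, top #: go to s0, push # → (s0, 111, #)
  read 1, top #: go to s0, push B# → (s0, 11, B#)
  ε-move, top B: go to s1, push ε → (s1, 11, #)
  ε-move, top #: go to s0, push # → (s0, 11, #)
  read 1, top #: go to s0, push B# → (s0, 1, B#)
  ε-move, top B: go to s1, push ε → (s1, 1, #)
  ε-move, top #: go to s0, push # → (s0, 1, #)
  read 1, top #: go to s0, push B# → (s0, ε, B#)
  ε-move, top B: go to s1, push ε → (s1, ε, #)
  ε-move, top #: go to s0, push # → (s0, ε, #)
All input consumed; M is in state s0.

s0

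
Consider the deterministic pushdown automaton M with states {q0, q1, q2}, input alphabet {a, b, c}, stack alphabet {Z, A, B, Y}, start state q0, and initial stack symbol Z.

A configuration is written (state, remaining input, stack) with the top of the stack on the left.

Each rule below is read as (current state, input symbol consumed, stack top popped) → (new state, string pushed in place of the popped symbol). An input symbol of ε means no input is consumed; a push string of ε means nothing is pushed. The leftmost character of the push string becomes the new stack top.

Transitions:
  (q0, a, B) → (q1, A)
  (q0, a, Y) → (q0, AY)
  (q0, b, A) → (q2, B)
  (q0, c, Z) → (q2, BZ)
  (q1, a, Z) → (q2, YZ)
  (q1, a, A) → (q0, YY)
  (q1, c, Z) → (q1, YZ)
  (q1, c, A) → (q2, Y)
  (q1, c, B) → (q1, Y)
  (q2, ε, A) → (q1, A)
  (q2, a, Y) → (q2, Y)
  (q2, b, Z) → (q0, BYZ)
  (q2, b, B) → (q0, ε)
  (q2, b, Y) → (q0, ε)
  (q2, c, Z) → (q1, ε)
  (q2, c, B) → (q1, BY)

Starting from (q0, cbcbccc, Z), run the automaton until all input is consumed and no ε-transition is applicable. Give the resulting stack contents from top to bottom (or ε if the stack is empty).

YYZ

(q0, cbcbccc, Z)
  read c, top Z: go to q2, push BZ → (q2, bcbccc, BZ)
  read b, top B: go to q0, push ε → (q0, cbccc, Z)
  read c, top Z: go to q2, push BZ → (q2, bccc, BZ)
  read b, top B: go to q0, push ε → (q0, ccc, Z)
  read c, top Z: go to q2, push BZ → (q2, cc, BZ)
  read c, top B: go to q1, push BY → (q1, c, BYZ)
  read c, top B: go to q1, push Y → (q1, ε, YYZ)
All input consumed in state q1 with stack YYZ.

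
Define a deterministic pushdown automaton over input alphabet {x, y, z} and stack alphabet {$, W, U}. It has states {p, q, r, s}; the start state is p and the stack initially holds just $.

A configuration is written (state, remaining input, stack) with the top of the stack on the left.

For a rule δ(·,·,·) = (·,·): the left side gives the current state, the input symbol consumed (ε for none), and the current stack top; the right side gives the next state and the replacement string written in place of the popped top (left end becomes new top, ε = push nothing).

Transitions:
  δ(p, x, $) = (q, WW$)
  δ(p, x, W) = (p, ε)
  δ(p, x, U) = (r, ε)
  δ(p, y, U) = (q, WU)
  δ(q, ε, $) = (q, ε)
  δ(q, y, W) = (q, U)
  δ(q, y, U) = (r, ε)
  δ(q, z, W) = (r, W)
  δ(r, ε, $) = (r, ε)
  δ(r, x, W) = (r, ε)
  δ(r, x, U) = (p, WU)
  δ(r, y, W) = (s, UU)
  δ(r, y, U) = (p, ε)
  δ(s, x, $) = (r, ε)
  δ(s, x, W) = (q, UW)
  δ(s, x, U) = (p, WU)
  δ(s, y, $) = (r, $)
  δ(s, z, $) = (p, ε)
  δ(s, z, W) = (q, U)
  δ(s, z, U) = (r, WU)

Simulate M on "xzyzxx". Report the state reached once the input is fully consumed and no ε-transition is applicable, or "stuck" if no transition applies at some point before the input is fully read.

p

(p, xzyzxx, $)
  read x, top $: go to q, push WW$ → (q, zyzxx, WW$)
  read z, top W: go to r, push W → (r, yzxx, WW$)
  read y, top W: go to s, push UU → (s, zxx, UUW$)
  read z, top U: go to r, push WU → (r, xx, WUUW$)
  read x, top W: go to r, push ε → (r, x, UUW$)
  read x, top U: go to p, push WU → (p, ε, WUUW$)
All input consumed; M is in state p.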